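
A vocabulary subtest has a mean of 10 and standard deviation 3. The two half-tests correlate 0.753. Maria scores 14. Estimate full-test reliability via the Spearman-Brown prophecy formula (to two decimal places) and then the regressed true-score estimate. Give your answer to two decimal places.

Spearman-Brown: ρ = 2r/(1 + r) = 2(0.753)/(1 + 0.753) = 1.5060/1.753 = 0.8591 → 0.86
T̂ = ρX + (1 − ρ)μ
  = 0.86 × 14 + 0.14 × 10
  = 12.04 + 1.40
  = 13.440
  ≈ 13.44

13.44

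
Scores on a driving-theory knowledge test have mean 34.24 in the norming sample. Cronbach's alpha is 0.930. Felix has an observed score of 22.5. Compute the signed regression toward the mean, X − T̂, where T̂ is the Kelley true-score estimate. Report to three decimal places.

-0.822

T̂ = 0.930(22.5) + 0.070(34.24) = 20.9250 + 2.39680 = 23.32180 → 23.3218
X − T̂ = 22.5 − 23.3218 = -0.8218 → -0.822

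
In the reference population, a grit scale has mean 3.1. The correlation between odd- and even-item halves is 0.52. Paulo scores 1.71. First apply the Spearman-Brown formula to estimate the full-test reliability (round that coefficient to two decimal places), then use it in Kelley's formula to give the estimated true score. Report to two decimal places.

2.15

Spearman-Brown: ρ = 2r/(1 + r) = 2(0.52)/(1 + 0.52) = 1.040/1.52 = 0.6842 → 0.68
Kelley's formula gives T̂ = 0.68·1.71 + 0.32·3.1 = 1.1628 + 0.992 = 2.155.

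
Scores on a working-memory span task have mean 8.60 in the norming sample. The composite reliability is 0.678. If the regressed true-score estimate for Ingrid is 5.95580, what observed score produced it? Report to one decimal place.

T̂ = ρX + (1 − ρ)μ  ⇒  X = (T̂ − (1 − ρ)μ) / ρ
X = (5.95580 − 0.322 × 8.60) / 0.678 = (5.95580 − 2.76920) / 0.678 = 3.18660 / 0.678 = 4.700

4.7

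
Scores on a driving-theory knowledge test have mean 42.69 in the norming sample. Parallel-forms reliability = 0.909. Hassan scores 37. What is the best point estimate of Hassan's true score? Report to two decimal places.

37.52

T̂ = ρX + (1 − ρ)μ
  = 0.909 × 37 + 0.091 × 42.69
  = 33.633 + 3.88479
  = 37.518
  ≈ 37.52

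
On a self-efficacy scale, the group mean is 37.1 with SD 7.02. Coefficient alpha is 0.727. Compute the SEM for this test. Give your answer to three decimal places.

SEM = SD · √(1 − ρ) = 7.02 × √0.273 = 7.02 × 0.5225 = 3.6679

3.668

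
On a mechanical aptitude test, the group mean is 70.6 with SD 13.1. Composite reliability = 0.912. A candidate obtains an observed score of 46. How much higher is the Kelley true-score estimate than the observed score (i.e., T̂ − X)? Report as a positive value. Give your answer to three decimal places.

2.165

T̂ = 0.912(46) + 0.088(70.6) = 41.952 + 6.2128 = 48.16480 → 48.1648
T̂ − X = 48.1648 − 46 = 2.1648 → 2.165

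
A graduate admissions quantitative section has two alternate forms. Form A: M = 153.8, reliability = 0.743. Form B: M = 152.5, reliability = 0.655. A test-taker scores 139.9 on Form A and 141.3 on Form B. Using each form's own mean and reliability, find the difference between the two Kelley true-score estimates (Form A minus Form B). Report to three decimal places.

T̂_A = 0.743(139.9) + 0.257(153.8) = 143.47230
T̂_B = 0.655(141.3) + 0.345(152.5) = 145.16400
T̂_A − T̂_B = -1.69170

-1.692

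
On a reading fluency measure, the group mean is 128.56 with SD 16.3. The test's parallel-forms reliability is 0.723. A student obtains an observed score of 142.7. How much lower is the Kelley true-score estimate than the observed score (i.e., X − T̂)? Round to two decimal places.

T̂ = ρX + (1 − ρ)μ
  = 0.723 × 142.7 + 0.277 × 128.56
  = 103.1721 + 35.61112
  = 138.7832
  ≈ 138.783
X − T̂ = 142.7 − 138.783 = 3.917 → 3.92

3.92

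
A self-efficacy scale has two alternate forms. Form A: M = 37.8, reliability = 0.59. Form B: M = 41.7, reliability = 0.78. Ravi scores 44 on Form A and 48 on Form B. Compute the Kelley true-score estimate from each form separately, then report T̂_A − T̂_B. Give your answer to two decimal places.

-5.16

T̂_A = 0.59(44) + 0.41(37.8) = 41.4580
T̂_B = 0.78(48) + 0.22(41.7) = 46.6140
T̂_A − T̂_B = -5.1560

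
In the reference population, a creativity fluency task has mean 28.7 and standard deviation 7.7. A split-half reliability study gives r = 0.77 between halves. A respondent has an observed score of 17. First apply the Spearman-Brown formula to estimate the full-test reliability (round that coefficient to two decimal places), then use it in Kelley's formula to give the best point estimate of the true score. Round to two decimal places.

18.52

Spearman-Brown: ρ = 2r/(1 + r) = 2(0.77)/(1 + 0.77) = 1.540/1.77 = 0.8701 → 0.87
T̂ = ρX + (1 − ρ)μ
  = 0.87 × 17 + 0.13 × 28.7
  = 14.79 + 3.731
  = 18.521
  ≈ 18.52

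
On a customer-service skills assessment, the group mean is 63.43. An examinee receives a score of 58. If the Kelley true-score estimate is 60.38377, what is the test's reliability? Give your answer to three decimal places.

0.561

T̂ = ρX + (1 − ρ)μ  ⇒  T̂ − μ = ρ(X − μ)
ρ = (T̂ − μ)/(X − μ) = (60.38377 − 63.43) / (58 − 63.43) = -3.04623 / -5.43 = 0.56100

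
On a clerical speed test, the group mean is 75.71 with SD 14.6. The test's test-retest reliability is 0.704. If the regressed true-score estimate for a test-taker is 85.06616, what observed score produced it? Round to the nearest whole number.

89

T̂ = ρX + (1 − ρ)μ  ⇒  X = (T̂ − (1 − ρ)μ) / ρ
X = (85.06616 − 0.296 × 75.71) / 0.704 = (85.06616 − 22.41016) / 0.704 = 62.65600 / 0.704 = 89.00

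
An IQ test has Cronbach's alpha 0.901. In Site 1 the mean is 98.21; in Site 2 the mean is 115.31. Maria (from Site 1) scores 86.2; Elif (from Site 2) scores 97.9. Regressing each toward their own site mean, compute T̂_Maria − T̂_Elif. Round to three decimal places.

-12.235

T̂_Maria = 0.901(86.2) + 0.099(98.21) = 87.38899
T̂_Elif = 0.901(97.9) + 0.099(115.31) = 99.62359
Difference = 87.38899 − 99.62359 = -12.23460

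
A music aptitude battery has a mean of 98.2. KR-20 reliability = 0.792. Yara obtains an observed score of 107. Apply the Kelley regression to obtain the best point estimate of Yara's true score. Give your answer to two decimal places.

Weight the observed score by reliability and the mean by (1 − reliability): T̂ = 0.792·107 + 0.208·98.2 = 84.744 + 20.4256 = 105.170.

105.17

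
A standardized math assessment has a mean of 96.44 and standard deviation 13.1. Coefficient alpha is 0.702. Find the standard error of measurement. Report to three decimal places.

SEM = SD · √(1 − ρ) = 13.1 × √0.298 = 13.1 × 0.5459 = 7.1512

7.151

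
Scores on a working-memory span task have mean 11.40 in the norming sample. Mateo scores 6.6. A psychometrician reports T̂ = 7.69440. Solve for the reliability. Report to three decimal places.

0.772

T̂ = ρX + (1 − ρ)μ  ⇒  T̂ − μ = ρ(X − μ)
ρ = (T̂ − μ)/(X − μ) = (7.69440 − 11.40) / (6.6 − 11.40) = -3.70560 / -4.80 = 0.77200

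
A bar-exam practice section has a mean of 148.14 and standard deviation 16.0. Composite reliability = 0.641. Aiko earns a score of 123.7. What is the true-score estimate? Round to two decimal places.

Kelley's formula gives T̂ = 0.641·123.7 + 0.359·148.14 = 79.2917 + 53.18226 = 132.474.

132.47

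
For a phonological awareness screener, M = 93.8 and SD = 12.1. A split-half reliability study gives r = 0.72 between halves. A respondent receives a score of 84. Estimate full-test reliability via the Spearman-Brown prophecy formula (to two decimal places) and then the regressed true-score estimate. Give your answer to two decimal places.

85.57

Spearman-Brown: ρ = 2r/(1 + r) = 2(0.72)/(1 + 0.72) = 1.440/1.72 = 0.8372 → 0.84
T̂ = 0.84(84) + 0.16(93.8) = 70.56 + 15.008 = 85.568 → 85.57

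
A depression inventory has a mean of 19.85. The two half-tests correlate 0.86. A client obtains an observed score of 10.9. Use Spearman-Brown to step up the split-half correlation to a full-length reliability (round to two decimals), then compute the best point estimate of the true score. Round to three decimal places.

Spearman-Brown: ρ = 2r/(1 + r) = 2(0.86)/(1 + 0.86) = 1.720/1.86 = 0.9247 → 0.92
T̂ = 0.92(10.9) + 0.08(19.85) = 10.028 + 1.5880 = 11.6160 → 11.616

11.616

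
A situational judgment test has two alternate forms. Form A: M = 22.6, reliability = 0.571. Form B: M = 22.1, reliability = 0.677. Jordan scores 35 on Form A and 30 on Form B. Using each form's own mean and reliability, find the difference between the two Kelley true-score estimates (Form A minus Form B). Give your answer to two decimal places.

T̂_A = 0.571(35) + 0.429(22.6) = 29.6804
T̂_B = 0.677(30) + 0.323(22.1) = 27.4483
T̂_A − T̂_B = 2.2321

2.23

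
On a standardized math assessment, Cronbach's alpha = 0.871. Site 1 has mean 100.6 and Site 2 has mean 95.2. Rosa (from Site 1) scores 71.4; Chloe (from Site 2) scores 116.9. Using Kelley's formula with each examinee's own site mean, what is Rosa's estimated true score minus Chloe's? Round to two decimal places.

T̂_Rosa = 0.871(71.4) + 0.129(100.6) = 75.1668
T̂_Chloe = 0.871(116.9) + 0.129(95.2) = 114.1007
Difference = 75.1668 − 114.1007 = -38.9339

-38.93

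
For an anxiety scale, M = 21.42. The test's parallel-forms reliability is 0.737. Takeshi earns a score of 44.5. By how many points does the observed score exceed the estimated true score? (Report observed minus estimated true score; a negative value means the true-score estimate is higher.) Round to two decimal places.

6.07

T̂ = 0.737(44.5) + 0.263(21.42) = 32.7965 + 5.63346 = 38.4300 → 38.430
X − T̂ = 44.5 − 38.430 = 6.070 → 6.07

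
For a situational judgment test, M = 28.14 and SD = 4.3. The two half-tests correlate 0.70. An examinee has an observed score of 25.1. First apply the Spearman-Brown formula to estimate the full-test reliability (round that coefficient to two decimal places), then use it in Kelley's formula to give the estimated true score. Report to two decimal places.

Spearman-Brown: ρ = 2r/(1 + r) = 2(0.70)/(1 + 0.70) = 1.400/1.70 = 0.8235 → 0.82
T̂ = ρX + (1 − ρ)μ
  = 0.82 × 25.1 + 0.18 × 28.14
  = 20.582 + 5.0652
  = 25.647
  ≈ 25.65

25.65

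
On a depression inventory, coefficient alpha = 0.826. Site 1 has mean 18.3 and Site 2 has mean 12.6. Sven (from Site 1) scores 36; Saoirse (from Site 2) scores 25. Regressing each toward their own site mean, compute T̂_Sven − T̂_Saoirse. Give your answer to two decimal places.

10.08

T̂_Sven = 0.826(36) + 0.174(18.3) = 32.9202
T̂_Saoirse = 0.826(25) + 0.174(12.6) = 22.8424
Difference = 32.9202 − 22.8424 = 10.0778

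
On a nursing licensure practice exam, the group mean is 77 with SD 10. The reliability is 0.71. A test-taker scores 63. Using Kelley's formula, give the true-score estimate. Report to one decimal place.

67.1

Kelley's formula gives T̂ = 0.71·63 + 0.29·77 = 44.73 + 22.33 = 67.06.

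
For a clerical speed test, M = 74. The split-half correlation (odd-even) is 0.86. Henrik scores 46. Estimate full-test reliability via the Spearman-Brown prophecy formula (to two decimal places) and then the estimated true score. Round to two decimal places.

Spearman-Brown: ρ = 2r/(1 + r) = 2(0.86)/(1 + 0.86) = 1.720/1.86 = 0.9247 → 0.92
Regress the observed score toward the mean by the unreliability: T̂ = 0.92·46 + 0.08·74 = 42.32 + 5.92 = 48.240.

48.24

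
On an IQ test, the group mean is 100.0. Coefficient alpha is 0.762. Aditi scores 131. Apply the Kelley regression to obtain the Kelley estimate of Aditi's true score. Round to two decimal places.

123.62

Weight the observed score by reliability and the mean by (1 − reliability): T̂ = 0.762·131 + 0.238·100.0 = 99.822 + 23.8000 = 123.622.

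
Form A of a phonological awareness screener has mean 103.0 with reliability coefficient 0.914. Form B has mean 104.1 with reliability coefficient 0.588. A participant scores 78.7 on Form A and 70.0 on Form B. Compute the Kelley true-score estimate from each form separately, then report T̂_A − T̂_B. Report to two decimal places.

-3.26

T̂_A = 0.914(78.7) + 0.086(103.0) = 80.7898
T̂_B = 0.588(70.0) + 0.412(104.1) = 84.0492
T̂_A − T̂_B = -3.2594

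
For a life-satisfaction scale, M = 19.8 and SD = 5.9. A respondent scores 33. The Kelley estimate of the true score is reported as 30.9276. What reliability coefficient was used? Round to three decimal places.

T̂ = ρX + (1 − ρ)μ  ⇒  T̂ − μ = ρ(X − μ)
ρ = (T̂ − μ)/(X − μ) = (30.9276 − 19.8) / (33 − 19.8) = 11.1276 / 13.2 = 0.84300

0.843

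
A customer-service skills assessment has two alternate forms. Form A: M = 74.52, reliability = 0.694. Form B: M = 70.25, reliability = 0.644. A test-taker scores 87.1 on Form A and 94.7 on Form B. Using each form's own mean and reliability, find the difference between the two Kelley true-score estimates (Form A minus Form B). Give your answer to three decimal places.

T̂_A = 0.694(87.1) + 0.306(74.52) = 83.25052
T̂_B = 0.644(94.7) + 0.356(70.25) = 85.99580
T̂_A − T̂_B = -2.74528

-2.745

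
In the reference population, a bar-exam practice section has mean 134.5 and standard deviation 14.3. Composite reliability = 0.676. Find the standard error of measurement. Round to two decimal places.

SEM = SD · √(1 − ρ) = 14.3 × √0.324 = 14.3 × 0.5692 = 8.140

8.14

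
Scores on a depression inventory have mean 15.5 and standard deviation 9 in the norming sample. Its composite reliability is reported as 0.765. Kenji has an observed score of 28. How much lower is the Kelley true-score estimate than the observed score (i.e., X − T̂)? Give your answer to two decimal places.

2.94

T̂ = ρX + (1 − ρ)μ
  = 0.765 × 28 + 0.235 × 15.5
  = 21.420 + 3.6425
  = 25.0625
  ≈ 25.062
X − T̂ = 28 − 25.062 = 2.938 → 2.94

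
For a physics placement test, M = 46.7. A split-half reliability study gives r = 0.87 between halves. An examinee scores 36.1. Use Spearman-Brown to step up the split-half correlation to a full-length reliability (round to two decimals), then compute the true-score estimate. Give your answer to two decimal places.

36.84

Spearman-Brown: ρ = 2r/(1 + r) = 2(0.87)/(1 + 0.87) = 1.740/1.87 = 0.9305 → 0.93
Kelley's formula gives T̂ = 0.93·36.1 + 0.07·46.7 = 33.573 + 3.269 = 36.842.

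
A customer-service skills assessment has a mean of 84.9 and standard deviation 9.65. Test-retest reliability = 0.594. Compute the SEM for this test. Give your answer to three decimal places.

SEM = SD · √(1 − ρ) = 9.65 × √0.406 = 9.65 × 0.6372 = 6.1488

6.149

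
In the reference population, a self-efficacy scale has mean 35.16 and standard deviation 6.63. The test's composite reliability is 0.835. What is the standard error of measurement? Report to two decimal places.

SEM = SD · √(1 − ρ) = 6.63 × √0.165 = 6.63 × 0.4062 = 2.693

2.69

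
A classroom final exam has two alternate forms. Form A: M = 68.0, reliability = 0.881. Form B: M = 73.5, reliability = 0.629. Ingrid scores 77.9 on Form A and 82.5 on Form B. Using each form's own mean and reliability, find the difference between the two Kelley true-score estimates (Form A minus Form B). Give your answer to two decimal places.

-2.44

T̂_A = 0.881(77.9) + 0.119(68.0) = 76.7219
T̂_B = 0.629(82.5) + 0.371(73.5) = 79.1610
T̂_A − T̂_B = -2.4391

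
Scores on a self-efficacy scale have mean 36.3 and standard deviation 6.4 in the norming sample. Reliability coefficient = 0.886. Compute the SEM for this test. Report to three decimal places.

2.161

SEM = SD · √(1 − ρ) = 6.4 × √0.114 = 6.4 × 0.3376 = 2.1609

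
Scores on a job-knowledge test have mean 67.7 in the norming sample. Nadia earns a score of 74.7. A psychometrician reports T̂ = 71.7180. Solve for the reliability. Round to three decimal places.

0.574

T̂ = ρX + (1 − ρ)μ  ⇒  T̂ − μ = ρ(X − μ)
ρ = (T̂ − μ)/(X − μ) = (71.7180 − 67.7) / (74.7 − 67.7) = 4.0180 / 7.0 = 0.57400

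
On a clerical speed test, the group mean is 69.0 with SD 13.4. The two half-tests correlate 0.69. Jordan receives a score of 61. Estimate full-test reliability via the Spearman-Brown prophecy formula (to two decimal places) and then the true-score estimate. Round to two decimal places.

62.44

Spearman-Brown: ρ = 2r/(1 + r) = 2(0.69)/(1 + 0.69) = 1.380/1.69 = 0.8166 → 0.82
Regress the observed score toward the mean by the unreliability: T̂ = 0.82·61 + 0.18·69.0 = 50.02 + 12.420 = 62.440.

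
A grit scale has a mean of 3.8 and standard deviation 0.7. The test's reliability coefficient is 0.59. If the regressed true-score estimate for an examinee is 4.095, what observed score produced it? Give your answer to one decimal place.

4.3

T̂ = ρX + (1 − ρ)μ  ⇒  X = (T̂ − (1 − ρ)μ) / ρ
X = (4.095 − 0.41 × 3.8) / 0.59 = (4.095 − 1.558) / 0.59 = 2.537 / 0.59 = 4.300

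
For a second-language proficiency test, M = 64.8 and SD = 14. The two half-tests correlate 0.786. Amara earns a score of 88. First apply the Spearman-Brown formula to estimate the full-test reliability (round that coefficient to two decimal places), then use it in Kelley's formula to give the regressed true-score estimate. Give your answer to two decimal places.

85.22

Spearman-Brown: ρ = 2r/(1 + r) = 2(0.786)/(1 + 0.786) = 1.5720/1.786 = 0.8802 → 0.88
Regress the observed score toward the mean by the unreliability: T̂ = 0.88·88 + 0.12·64.8 = 77.44 + 7.776 = 85.216.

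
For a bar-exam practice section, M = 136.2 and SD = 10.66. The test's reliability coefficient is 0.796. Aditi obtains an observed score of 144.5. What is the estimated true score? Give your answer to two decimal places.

142.81

T̂ = 0.796(144.5) + 0.204(136.2) = 115.0220 + 27.7848 = 142.807 → 142.81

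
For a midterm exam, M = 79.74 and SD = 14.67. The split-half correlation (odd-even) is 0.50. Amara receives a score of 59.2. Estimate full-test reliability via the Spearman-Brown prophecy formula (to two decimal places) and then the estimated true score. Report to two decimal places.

Spearman-Brown: ρ = 2r/(1 + r) = 2(0.50)/(1 + 0.50) = 1.000/1.50 = 0.6667 → 0.67
Kelley's formula gives T̂ = 0.67·59.2 + 0.33·79.74 = 39.664 + 26.3142 = 65.978.

65.98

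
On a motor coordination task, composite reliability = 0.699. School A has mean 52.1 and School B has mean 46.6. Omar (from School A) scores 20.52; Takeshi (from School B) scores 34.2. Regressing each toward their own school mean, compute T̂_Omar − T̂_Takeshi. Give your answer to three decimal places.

T̂_Omar = 0.699(20.52) + 0.301(52.1) = 30.02558
T̂_Takeshi = 0.699(34.2) + 0.301(46.6) = 37.93240
Difference = 30.02558 − 37.93240 = -7.90682

-7.907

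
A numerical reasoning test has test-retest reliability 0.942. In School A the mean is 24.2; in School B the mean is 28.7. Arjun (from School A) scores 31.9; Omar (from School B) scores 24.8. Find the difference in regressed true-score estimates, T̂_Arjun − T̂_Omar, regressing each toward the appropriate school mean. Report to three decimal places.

T̂_Arjun = 0.942(31.9) + 0.058(24.2) = 31.45340
T̂_Omar = 0.942(24.8) + 0.058(28.7) = 25.02620
Difference = 31.45340 − 25.02620 = 6.42720

6.427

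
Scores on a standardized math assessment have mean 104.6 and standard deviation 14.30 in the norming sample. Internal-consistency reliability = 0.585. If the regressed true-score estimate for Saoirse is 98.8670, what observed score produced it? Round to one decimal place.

T̂ = ρX + (1 − ρ)μ  ⇒  X = (T̂ − (1 − ρ)μ) / ρ
X = (98.8670 − 0.415 × 104.6) / 0.585 = (98.8670 − 43.4090) / 0.585 = 55.4580 / 0.585 = 94.800

94.8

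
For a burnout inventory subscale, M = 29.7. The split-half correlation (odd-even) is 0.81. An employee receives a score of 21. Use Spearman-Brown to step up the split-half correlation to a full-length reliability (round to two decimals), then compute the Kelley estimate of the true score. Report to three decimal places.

Spearman-Brown: ρ = 2r/(1 + r) = 2(0.81)/(1 + 0.81) = 1.620/1.81 = 0.8950 → 0.90
T̂ = 0.90(21) + 0.10(29.7) = 18.90 + 2.970 = 21.8700 → 21.870

21.870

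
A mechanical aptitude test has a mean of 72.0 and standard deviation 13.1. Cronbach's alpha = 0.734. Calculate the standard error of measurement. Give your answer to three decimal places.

SEM = SD · √(1 − ρ) = 13.1 × √0.266 = 13.1 × 0.5158 = 6.7563

6.756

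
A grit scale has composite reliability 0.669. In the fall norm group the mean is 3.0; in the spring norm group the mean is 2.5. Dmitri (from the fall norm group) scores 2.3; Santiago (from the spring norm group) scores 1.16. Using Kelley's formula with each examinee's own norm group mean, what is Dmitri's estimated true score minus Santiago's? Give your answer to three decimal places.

T̂_Dmitri = 0.669(2.3) + 0.331(3.0) = 2.53170
T̂_Santiago = 0.669(1.16) + 0.331(2.5) = 1.60354
Difference = 2.53170 − 1.60354 = 0.92816

0.928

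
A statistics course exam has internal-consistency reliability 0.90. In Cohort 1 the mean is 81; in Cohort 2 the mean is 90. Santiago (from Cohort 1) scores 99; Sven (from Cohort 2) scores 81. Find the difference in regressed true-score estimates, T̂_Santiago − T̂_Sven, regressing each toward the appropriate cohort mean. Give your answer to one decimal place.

T̂_Santiago = 0.90(99) + 0.10(81) = 97.200
T̂_Sven = 0.90(81) + 0.10(90) = 81.900
Difference = 97.200 − 81.900 = 15.300

15.3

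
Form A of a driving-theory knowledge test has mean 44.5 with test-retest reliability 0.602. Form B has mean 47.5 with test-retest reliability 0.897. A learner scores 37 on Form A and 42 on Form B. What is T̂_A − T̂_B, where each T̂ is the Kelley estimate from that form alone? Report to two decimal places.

T̂_A = 0.602(37) + 0.398(44.5) = 39.9850
T̂_B = 0.897(42) + 0.103(47.5) = 42.5665
T̂_A − T̂_B = -2.5815

-2.58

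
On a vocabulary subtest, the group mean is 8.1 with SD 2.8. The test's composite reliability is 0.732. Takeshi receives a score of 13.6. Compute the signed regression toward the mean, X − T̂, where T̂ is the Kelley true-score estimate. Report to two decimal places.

1.47

T̂ = 0.732(13.6) + 0.268(8.1) = 9.9552 + 2.1708 = 12.1260 → 12.126
X − T̂ = 13.6 − 12.126 = 1.474 → 1.47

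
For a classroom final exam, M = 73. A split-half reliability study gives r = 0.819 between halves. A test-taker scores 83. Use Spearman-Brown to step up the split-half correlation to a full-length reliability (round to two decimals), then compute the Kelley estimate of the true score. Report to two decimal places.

Spearman-Brown: ρ = 2r/(1 + r) = 2(0.819)/(1 + 0.819) = 1.6380/1.819 = 0.9005 → 0.90
Weight the observed score by reliability and the mean by (1 − reliability): T̂ = 0.90·83 + 0.10·73 = 74.70 + 7.30 = 82.000.

82.00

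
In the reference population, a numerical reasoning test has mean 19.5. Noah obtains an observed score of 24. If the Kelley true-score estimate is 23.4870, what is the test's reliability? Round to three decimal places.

0.886

T̂ = ρX + (1 − ρ)μ  ⇒  T̂ − μ = ρ(X − μ)
ρ = (T̂ − μ)/(X − μ) = (23.4870 − 19.5) / (24 − 19.5) = 3.9870 / 4.5 = 0.88600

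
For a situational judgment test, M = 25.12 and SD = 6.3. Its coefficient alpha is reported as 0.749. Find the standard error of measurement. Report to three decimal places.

SEM = SD · √(1 − ρ) = 6.3 × √0.251 = 6.3 × 0.5010 = 3.1563

3.156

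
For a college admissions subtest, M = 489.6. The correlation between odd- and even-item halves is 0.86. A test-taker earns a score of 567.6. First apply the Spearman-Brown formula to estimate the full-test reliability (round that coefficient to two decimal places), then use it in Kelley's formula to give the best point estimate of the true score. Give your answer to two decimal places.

561.36

Spearman-Brown: ρ = 2r/(1 + r) = 2(0.86)/(1 + 0.86) = 1.720/1.86 = 0.9247 → 0.92
Regress the observed score toward the mean by the unreliability: T̂ = 0.92·567.6 + 0.08·489.6 = 522.192 + 39.168 = 561.360.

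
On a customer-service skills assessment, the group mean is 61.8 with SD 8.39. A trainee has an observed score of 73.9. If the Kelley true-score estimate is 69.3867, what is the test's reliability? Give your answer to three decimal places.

T̂ = ρX + (1 − ρ)μ  ⇒  T̂ − μ = ρ(X − μ)
ρ = (T̂ − μ)/(X − μ) = (69.3867 − 61.8) / (73.9 − 61.8) = 7.5867 / 12.1 = 0.62700

0.627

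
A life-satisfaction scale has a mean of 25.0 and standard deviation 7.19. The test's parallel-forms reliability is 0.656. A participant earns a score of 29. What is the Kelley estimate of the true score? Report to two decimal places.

Regress the observed score toward the mean by the unreliability: T̂ = 0.656·29 + 0.344·25.0 = 19.024 + 8.6000 = 27.624.

27.62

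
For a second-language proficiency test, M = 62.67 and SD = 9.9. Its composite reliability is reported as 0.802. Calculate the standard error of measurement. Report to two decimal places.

4.41

SEM = SD · √(1 − ρ) = 9.9 × √0.198 = 9.9 × 0.4450 = 4.405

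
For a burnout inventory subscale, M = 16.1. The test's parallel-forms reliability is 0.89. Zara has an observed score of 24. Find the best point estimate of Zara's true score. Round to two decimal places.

23.13

T̂ = 0.89(24) + 0.11(16.1) = 21.36 + 1.771 = 23.131 → 23.13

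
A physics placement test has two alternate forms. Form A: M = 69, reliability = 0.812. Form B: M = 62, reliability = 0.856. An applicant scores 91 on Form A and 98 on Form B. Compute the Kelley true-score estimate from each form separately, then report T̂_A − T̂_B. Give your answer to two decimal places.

-5.95

T̂_A = 0.812(91) + 0.188(69) = 86.8640
T̂_B = 0.856(98) + 0.144(62) = 92.8160
T̂_A − T̂_B = -5.9520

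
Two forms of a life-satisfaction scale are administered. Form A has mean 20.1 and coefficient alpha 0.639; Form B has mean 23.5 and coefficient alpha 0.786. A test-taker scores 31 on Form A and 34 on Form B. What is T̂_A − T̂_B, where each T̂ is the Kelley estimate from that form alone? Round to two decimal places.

-4.69

T̂_A = 0.639(31) + 0.361(20.1) = 27.0651
T̂_B = 0.786(34) + 0.214(23.5) = 31.7530
T̂_A − T̂_B = -4.6879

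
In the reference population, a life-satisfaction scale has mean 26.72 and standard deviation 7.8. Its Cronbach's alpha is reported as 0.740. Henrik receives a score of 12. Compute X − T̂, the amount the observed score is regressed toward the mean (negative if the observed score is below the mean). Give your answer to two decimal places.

-3.83

T̂ = 0.740(12) + 0.260(26.72) = 8.880 + 6.94720 = 15.8272 → 15.827
X − T̂ = 12 − 15.827 = -3.827 → -3.83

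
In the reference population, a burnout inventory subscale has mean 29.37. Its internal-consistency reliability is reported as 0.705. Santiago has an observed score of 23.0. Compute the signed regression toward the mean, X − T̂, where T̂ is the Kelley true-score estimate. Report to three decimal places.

T̂ = ρX + (1 − ρ)μ
  = 0.705 × 23.0 + 0.295 × 29.37
  = 16.2150 + 8.66415
  = 24.87915
  ≈ 24.8792
X − T̂ = 23.0 − 24.8792 = -1.8792 → -1.879

-1.879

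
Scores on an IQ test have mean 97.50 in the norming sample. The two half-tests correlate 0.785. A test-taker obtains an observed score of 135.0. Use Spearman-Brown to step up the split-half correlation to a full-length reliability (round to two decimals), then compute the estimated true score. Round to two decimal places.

130.50

Spearman-Brown: ρ = 2r/(1 + r) = 2(0.785)/(1 + 0.785) = 1.5700/1.785 = 0.8796 → 0.88
Weight the observed score by reliability and the mean by (1 − reliability): T̂ = 0.88·135.0 + 0.12·97.50 = 118.800 + 11.7000 = 130.500.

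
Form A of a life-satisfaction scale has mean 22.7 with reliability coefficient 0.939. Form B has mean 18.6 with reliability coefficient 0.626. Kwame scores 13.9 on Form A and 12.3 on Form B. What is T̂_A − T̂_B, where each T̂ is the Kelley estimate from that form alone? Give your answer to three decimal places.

-0.219

T̂_A = 0.939(13.9) + 0.061(22.7) = 14.43680
T̂_B = 0.626(12.3) + 0.374(18.6) = 14.65620
T̂_A − T̂_B = -0.21940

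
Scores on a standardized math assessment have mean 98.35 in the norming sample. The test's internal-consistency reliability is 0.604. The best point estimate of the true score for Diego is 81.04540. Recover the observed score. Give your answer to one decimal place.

T̂ = ρX + (1 − ρ)μ  ⇒  X = (T̂ − (1 − ρ)μ) / ρ
X = (81.04540 − 0.396 × 98.35) / 0.604 = (81.04540 − 38.94660) / 0.604 = 42.09880 / 0.604 = 69.700

69.7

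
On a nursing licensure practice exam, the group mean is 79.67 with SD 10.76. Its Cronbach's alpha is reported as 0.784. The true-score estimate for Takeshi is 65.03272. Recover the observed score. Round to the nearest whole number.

T̂ = ρX + (1 − ρ)μ  ⇒  X = (T̂ − (1 − ρ)μ) / ρ
X = (65.03272 − 0.216 × 79.67) / 0.784 = (65.03272 − 17.20872) / 0.784 = 47.82400 / 0.784 = 61.00

61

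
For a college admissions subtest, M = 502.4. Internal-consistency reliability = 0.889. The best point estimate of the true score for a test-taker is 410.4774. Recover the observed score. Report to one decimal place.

399.0

T̂ = ρX + (1 − ρ)μ  ⇒  X = (T̂ − (1 − ρ)μ) / ρ
X = (410.4774 − 0.111 × 502.4) / 0.889 = (410.4774 − 55.7664) / 0.889 = 354.7110 / 0.889 = 399.000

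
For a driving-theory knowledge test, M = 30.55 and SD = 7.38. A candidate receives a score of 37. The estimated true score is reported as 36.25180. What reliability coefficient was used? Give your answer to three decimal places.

0.884

T̂ = ρX + (1 − ρ)μ  ⇒  T̂ − μ = ρ(X − μ)
ρ = (T̂ − μ)/(X − μ) = (36.25180 − 30.55) / (37 − 30.55) = 5.70180 / 6.45 = 0.88400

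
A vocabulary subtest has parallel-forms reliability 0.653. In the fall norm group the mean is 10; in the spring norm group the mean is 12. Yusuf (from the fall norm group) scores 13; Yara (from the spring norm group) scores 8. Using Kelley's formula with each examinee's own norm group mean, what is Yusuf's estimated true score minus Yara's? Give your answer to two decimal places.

2.57

T̂_Yusuf = 0.653(13) + 0.347(10) = 11.9590
T̂_Yara = 0.653(8) + 0.347(12) = 9.3880
Difference = 11.9590 − 9.3880 = 2.5710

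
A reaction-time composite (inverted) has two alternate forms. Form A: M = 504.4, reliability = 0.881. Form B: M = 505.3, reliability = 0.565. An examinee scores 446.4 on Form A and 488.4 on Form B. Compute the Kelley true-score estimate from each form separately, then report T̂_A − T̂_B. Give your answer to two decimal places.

-42.45

T̂_A = 0.881(446.4) + 0.119(504.4) = 453.3020
T̂_B = 0.565(488.4) + 0.435(505.3) = 495.7515
T̂_A − T̂_B = -42.4495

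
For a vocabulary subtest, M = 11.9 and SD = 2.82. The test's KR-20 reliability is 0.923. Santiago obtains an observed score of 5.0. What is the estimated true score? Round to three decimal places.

5.531

T̂ = ρX + (1 − ρ)μ
  = 0.923 × 5.0 + 0.077 × 11.9
  = 4.6150 + 0.9163
  = 5.5313
  ≈ 5.531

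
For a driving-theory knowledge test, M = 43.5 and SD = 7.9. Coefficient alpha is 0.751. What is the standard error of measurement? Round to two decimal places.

3.94

SEM = SD · √(1 − ρ) = 7.9 × √0.249 = 7.9 × 0.4990 = 3.942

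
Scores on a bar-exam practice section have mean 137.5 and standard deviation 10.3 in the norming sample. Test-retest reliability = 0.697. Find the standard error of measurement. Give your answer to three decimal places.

5.670

SEM = SD · √(1 − ρ) = 10.3 × √0.303 = 10.3 × 0.5505 = 5.6697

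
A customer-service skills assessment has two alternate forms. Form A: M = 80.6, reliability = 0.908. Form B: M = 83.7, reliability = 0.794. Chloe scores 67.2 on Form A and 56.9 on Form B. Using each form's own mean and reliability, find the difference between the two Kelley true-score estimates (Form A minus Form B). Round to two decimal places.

T̂_A = 0.908(67.2) + 0.092(80.6) = 68.4328
T̂_B = 0.794(56.9) + 0.206(83.7) = 62.4208
T̂_A − T̂_B = 6.0120

6.01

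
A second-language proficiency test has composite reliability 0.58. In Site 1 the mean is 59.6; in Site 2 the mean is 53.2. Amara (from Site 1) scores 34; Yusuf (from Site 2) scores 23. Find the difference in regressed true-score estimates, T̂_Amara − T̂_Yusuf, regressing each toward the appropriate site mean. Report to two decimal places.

9.07

T̂_Amara = 0.58(34) + 0.42(59.6) = 44.7520
T̂_Yusuf = 0.58(23) + 0.42(53.2) = 35.6840
Difference = 44.7520 − 35.6840 = 9.0680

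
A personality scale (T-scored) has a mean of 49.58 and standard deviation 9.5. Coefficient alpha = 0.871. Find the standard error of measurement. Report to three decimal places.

3.412

SEM = SD · √(1 − ρ) = 9.5 × √0.129 = 9.5 × 0.3592 = 3.4121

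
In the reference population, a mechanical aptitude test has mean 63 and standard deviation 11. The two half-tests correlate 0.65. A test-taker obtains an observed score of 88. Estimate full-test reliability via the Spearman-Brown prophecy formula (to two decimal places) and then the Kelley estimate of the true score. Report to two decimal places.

82.75

Spearman-Brown: ρ = 2r/(1 + r) = 2(0.65)/(1 + 0.65) = 1.300/1.65 = 0.7879 → 0.79
Kelley's formula gives T̂ = 0.79·88 + 0.21·63 = 69.52 + 13.23 = 82.750.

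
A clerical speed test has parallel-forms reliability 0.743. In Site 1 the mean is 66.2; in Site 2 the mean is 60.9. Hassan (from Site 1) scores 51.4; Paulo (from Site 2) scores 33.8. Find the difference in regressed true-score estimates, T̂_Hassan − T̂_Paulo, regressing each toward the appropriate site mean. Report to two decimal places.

14.44

T̂_Hassan = 0.743(51.4) + 0.257(66.2) = 55.2036
T̂_Paulo = 0.743(33.8) + 0.257(60.9) = 40.7647
Difference = 55.2036 − 40.7647 = 14.4389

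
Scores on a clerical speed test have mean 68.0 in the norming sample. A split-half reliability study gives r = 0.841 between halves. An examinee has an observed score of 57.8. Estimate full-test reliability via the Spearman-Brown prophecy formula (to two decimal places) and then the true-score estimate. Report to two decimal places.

Spearman-Brown: ρ = 2r/(1 + r) = 2(0.841)/(1 + 0.841) = 1.6820/1.841 = 0.9136 → 0.91
Kelley's formula gives T̂ = 0.91·57.8 + 0.09·68.0 = 52.598 + 6.120 = 58.718.

58.72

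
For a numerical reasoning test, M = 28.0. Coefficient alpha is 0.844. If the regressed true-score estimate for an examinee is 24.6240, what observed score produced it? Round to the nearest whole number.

T̂ = ρX + (1 − ρ)μ  ⇒  X = (T̂ − (1 − ρ)μ) / ρ
X = (24.6240 − 0.156 × 28.0) / 0.844 = (24.6240 − 4.3680) / 0.844 = 20.2560 / 0.844 = 24.00

24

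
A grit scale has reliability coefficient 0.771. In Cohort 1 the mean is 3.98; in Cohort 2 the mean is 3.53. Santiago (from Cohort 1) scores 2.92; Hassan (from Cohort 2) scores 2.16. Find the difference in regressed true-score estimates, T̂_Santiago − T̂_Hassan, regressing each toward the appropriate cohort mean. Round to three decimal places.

0.689

T̂_Santiago = 0.771(2.92) + 0.229(3.98) = 3.16274
T̂_Hassan = 0.771(2.16) + 0.229(3.53) = 2.47373
Difference = 3.16274 − 2.47373 = 0.68901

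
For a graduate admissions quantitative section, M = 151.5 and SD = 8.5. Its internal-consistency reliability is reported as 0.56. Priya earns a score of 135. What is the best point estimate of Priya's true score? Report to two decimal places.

142.26

Regress the observed score toward the mean by the unreliability: T̂ = 0.56·135 + 0.44·151.5 = 75.60 + 66.660 = 142.260.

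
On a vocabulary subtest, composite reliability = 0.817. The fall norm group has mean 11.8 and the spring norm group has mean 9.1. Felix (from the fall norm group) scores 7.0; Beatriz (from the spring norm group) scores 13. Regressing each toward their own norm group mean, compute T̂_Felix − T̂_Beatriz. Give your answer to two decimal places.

T̂_Felix = 0.817(7.0) + 0.183(11.8) = 7.8784
T̂_Beatriz = 0.817(13) + 0.183(9.1) = 12.2863
Difference = 7.8784 − 12.2863 = -4.4079

-4.41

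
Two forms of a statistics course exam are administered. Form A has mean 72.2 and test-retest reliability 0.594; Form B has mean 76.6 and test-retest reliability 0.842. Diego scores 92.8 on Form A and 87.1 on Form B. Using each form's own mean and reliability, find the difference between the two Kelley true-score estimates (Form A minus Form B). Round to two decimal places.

T̂_A = 0.594(92.8) + 0.406(72.2) = 84.4364
T̂_B = 0.842(87.1) + 0.158(76.6) = 85.4410
T̂_A − T̂_B = -1.0046

-1.00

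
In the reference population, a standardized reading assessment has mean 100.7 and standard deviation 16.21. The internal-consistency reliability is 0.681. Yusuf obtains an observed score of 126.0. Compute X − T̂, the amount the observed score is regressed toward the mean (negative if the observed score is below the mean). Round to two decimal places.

Kelley's formula gives T̂ = 0.681·126.0 + 0.319·100.7 = 85.8060 + 32.1233 = 117.9293.
X − T̂ = 126.0 − 117.929 = 8.071 → 8.07

8.07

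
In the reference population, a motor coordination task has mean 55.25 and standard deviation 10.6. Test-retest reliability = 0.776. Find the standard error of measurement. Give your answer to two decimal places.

5.02

SEM = SD · √(1 − ρ) = 10.6 × √0.224 = 10.6 × 0.4733 = 5.017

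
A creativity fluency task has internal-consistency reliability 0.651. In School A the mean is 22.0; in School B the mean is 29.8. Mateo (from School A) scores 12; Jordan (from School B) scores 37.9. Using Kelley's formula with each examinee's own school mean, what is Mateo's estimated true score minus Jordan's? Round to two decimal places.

-19.58

T̂_Mateo = 0.651(12) + 0.349(22.0) = 15.4900
T̂_Jordan = 0.651(37.9) + 0.349(29.8) = 35.0731
Difference = 15.4900 − 35.0731 = -19.5831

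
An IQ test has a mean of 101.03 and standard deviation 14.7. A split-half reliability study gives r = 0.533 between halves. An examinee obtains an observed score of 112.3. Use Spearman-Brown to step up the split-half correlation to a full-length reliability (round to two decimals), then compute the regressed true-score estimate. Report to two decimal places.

Spearman-Brown: ρ = 2r/(1 + r) = 2(0.533)/(1 + 0.533) = 1.0660/1.533 = 0.6954 → 0.70
T̂ = ρX + (1 − ρ)μ
  = 0.70 × 112.3 + 0.30 × 101.03
  = 78.610 + 30.3090
  = 108.919
  ≈ 108.92

108.92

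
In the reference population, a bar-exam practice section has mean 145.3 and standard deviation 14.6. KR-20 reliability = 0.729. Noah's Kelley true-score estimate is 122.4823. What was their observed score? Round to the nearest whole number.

114

T̂ = ρX + (1 − ρ)μ  ⇒  X = (T̂ − (1 − ρ)μ) / ρ
X = (122.4823 − 0.271 × 145.3) / 0.729 = (122.4823 − 39.3763) / 0.729 = 83.1060 / 0.729 = 114.00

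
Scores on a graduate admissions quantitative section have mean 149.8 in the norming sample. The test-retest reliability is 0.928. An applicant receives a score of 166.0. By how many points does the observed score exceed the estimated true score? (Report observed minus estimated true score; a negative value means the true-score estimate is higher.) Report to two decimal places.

1.17

Kelley's formula gives T̂ = 0.928·166.0 + 0.072·149.8 = 154.0480 + 10.7856 = 164.8336.
X − T̂ = 166.0 − 164.834 = 1.166 → 1.17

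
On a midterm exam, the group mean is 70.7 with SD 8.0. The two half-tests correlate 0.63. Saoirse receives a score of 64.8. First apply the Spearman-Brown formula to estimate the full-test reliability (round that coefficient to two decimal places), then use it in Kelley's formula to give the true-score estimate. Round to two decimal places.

66.16

Spearman-Brown: ρ = 2r/(1 + r) = 2(0.63)/(1 + 0.63) = 1.260/1.63 = 0.7730 → 0.77
T̂ = 0.77(64.8) + 0.23(70.7) = 49.896 + 16.261 = 66.157 → 66.16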